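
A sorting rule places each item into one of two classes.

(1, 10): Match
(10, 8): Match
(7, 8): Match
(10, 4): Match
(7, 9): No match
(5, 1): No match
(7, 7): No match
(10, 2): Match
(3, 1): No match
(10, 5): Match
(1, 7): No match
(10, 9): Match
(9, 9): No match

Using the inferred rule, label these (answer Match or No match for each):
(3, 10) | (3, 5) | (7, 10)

Match, No match, Match

Looking at the examples, the only property every 'Match' case has and every 'No match' case lacks is: product is even.
(3, 10): Match (3·10 = 30). (3, 5): No match (3·5 = 15). (7, 10): Match (7·10 = 70).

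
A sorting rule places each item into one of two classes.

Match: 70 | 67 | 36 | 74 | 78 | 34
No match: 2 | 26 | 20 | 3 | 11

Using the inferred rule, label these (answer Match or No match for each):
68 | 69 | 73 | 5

Match, Match, Match, No match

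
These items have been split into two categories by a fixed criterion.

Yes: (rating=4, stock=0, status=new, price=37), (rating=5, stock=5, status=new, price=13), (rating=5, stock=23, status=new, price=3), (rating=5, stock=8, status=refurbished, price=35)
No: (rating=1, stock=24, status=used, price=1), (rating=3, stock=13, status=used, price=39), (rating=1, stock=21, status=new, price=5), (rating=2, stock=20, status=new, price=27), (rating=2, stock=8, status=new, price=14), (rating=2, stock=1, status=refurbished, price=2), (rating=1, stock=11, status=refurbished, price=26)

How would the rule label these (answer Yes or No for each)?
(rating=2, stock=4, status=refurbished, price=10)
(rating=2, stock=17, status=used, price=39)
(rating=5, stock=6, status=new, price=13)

No, No, Yes

All 'Yes' examples share one property — rating ≥ 4 — and every 'No' example lacks it.
(rating=2, stock=4, status=refurbished, price=10): No (rating = 2). (rating=2, stock=17, status=used, price=39): No (rating = 2). (rating=5, stock=6, status=new, price=13): Yes (rating = 5).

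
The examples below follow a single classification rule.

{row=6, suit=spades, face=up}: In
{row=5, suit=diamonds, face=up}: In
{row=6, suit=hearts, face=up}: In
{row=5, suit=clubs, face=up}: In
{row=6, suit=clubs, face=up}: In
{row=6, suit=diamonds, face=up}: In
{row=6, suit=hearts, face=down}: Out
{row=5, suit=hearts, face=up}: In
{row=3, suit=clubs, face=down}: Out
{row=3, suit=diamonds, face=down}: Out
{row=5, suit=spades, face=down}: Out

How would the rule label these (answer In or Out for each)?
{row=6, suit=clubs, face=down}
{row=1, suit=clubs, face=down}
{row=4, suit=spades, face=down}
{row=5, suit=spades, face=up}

The pattern is that an item is 'In' exactly when: face is up.
{row=6, suit=clubs, face=down} → face is down → Out. {row=1, suit=clubs, face=down} → face is down → Out. {row=4, suit=spades, face=down} → face is down → Out. {row=5, suit=spades, face=up} → face is up → In.

Out, Out, Out, In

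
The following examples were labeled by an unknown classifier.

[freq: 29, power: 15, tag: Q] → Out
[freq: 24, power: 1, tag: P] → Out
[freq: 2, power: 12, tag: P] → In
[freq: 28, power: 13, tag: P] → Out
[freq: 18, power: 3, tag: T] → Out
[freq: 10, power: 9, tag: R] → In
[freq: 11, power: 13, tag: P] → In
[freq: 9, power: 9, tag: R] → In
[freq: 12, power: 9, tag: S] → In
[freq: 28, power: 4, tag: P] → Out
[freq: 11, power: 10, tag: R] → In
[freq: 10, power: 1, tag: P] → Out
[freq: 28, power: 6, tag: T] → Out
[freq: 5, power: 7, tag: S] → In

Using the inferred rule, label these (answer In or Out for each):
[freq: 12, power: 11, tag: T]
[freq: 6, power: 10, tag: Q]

The rule appears to be: freq ≤ 12 AND power ≥ 3.
[freq: 12, power: 11, tag: T]: In (freq = 12, power = 11). [freq: 6, power: 10, tag: Q]: In (freq = 6, power = 10).

In, In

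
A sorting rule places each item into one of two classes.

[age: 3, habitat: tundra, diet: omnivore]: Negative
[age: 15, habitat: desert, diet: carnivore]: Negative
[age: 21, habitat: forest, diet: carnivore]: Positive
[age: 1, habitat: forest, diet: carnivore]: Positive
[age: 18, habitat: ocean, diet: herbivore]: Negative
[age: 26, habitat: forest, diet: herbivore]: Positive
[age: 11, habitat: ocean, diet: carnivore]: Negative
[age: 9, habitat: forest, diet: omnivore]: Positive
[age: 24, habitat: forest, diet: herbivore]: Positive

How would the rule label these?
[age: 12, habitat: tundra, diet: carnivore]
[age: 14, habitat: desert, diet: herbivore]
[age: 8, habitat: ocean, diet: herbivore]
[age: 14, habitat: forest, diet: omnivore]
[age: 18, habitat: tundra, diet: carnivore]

'Positive' ⟺ habitat is forest.
[age: 12, habitat: tundra, diet: carnivore] → habitat is tundra → Negative.
[age: 14, habitat: desert, diet: herbivore] → habitat is desert → Negative.
[age: 8, habitat: ocean, diet: herbivore] → habitat is ocean → Negative.
[age: 14, habitat: forest, diet: omnivore] → habitat is forest → Positive.
[age: 18, habitat: tundra, diet: carnivore] → habitat is tundra → Negative.

Negative, Negative, Negative, Positive, Negative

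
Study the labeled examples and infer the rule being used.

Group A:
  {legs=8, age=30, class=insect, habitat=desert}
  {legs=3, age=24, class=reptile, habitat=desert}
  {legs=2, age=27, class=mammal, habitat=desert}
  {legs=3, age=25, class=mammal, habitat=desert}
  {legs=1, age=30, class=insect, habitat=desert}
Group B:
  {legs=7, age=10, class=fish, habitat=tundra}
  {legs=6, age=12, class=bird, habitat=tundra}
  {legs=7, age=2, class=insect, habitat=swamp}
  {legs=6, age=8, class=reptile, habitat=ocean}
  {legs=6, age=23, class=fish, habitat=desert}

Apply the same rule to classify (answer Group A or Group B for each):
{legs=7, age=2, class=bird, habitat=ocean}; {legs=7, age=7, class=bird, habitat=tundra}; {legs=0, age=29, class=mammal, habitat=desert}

The classifier is using: age ≥ 24.
{legs=7, age=2, class=bird, habitat=ocean}: Group B (age = 2).
{legs=7, age=7, class=bird, habitat=tundra}: Group B (age = 7).
{legs=0, age=29, class=mammal, habitat=desert}: Group A (age = 29).

Group B, Group B, Group A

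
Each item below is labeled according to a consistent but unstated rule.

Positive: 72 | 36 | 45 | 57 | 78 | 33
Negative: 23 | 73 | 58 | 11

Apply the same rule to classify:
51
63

Positive, Positive

'Positive' ⟺ multiple of 3.
51: 51 = 3·17 — fits, so Positive.
63: 63 = 3·21 — fits, so Positive.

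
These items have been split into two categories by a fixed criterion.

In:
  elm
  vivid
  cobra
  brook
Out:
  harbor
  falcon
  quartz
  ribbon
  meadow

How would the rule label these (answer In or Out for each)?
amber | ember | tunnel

The simplest hypothesis consistent with all the labels is: odd length.
In: amber, since length 5.
In: ember, since length 5.
Out: tunnel, since length 6.

In, In, Out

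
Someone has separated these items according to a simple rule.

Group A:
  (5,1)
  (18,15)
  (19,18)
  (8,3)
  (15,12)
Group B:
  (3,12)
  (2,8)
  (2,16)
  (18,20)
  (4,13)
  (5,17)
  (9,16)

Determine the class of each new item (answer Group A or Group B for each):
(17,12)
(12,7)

Group A, Group A

Every 'Group A' example satisfies: first > second. None of the 'Group B' examples do.
Group A: (17,12), since 17 > 12. Group A: (12,7), since 12 > 7.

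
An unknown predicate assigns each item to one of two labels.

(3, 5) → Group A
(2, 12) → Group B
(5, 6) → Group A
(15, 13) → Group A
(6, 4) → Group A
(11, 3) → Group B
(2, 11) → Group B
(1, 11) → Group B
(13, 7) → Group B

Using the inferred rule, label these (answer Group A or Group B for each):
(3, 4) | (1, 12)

Group A, Group B

One predicate separates the groups cleanly: |first − second| ≤ 2.
(3, 4) — |3−4| = 1, hence Group A. (1, 12) — |1−12| = 11, hence Group B.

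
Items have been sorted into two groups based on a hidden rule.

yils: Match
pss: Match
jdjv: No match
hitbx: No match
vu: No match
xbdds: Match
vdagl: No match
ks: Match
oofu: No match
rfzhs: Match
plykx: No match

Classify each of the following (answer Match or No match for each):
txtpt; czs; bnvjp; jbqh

The classifier is using: contains 's'.
No match: txtpt, since no 's'. Match: czs, since has 's'. No match: bnvjp, since no 's'. No match: jbqh, since no 's'.

No match, Match, No match, No match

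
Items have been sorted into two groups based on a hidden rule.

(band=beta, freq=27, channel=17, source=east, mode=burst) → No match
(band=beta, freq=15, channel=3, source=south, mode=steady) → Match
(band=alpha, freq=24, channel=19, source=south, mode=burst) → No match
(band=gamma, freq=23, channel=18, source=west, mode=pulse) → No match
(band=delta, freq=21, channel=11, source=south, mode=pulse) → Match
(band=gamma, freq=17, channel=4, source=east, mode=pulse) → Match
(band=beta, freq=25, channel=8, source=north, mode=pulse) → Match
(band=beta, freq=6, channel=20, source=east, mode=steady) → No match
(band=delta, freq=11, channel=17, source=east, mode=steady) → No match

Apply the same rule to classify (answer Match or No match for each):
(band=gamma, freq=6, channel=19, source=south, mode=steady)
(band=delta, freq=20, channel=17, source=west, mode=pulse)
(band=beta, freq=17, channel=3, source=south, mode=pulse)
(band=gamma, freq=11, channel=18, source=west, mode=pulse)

No match, No match, Match, No match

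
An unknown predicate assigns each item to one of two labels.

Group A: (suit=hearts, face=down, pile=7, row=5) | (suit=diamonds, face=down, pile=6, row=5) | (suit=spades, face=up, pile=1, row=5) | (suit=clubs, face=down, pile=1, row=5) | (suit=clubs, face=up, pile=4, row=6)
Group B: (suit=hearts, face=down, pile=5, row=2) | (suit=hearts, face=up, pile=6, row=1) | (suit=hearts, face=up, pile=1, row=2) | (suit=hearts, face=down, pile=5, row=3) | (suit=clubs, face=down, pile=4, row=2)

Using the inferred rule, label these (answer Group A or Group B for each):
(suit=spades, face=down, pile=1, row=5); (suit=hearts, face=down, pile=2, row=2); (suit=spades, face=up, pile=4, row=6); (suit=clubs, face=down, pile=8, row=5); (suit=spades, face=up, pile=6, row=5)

Group A, Group B, Group A, Group A, Group A

The classifier is using: row ≥ 5.
(suit=spades, face=down, pile=1, row=5) — row = 5, hence Group A. (suit=hearts, face=down, pile=2, row=2) — row = 2, hence Group B. (suit=spades, face=up, pile=4, row=6) — row = 6, hence Group A. (suit=clubs, face=down, pile=8, row=5) — row = 5, hence Group A. (suit=spades, face=up, pile=6, row=5) — row = 5, hence Group A.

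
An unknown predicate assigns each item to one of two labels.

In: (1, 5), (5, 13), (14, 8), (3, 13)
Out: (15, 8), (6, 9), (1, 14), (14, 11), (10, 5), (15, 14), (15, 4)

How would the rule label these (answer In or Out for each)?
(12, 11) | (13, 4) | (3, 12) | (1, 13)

Out, Out, Out, In

Checking candidate rules against both groups, what survives is: sum is even.
Out: (12, 11), since 12+11 = 23.
Out: (13, 4), since 13+4 = 17.
Out: (3, 12), since 3+12 = 15.
In: (1, 13), since 1+13 = 14.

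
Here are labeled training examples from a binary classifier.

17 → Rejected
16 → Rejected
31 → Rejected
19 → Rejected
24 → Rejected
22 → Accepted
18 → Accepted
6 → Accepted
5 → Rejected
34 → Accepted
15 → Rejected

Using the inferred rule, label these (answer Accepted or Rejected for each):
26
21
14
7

Comparing the two groups points to one rule — ≡ 2 (mod 4).
26: 26 mod 4 = 2 — checks out, so Accepted. 21: 21 mod 4 = 1 — does not satisfy this, so Rejected. 14: 14 mod 4 = 2 — checks out, so Accepted. 7: 7 mod 4 = 3 — does not satisfy this, so Rejected.

Accepted, Rejected, Accepted, Rejected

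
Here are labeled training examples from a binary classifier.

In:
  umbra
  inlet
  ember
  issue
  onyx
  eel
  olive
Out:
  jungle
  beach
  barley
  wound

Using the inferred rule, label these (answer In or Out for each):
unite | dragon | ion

The simplest hypothesis consistent with all the labels is: starts with a vowel.
unite → starts with 'u' → In.
dragon → starts with 'd' → Out.
ion → starts with 'i' → In.

In, Out, In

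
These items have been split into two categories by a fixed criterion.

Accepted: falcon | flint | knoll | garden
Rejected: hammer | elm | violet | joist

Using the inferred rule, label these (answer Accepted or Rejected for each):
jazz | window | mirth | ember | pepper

Rejected, Accepted, Rejected, Rejected, Rejected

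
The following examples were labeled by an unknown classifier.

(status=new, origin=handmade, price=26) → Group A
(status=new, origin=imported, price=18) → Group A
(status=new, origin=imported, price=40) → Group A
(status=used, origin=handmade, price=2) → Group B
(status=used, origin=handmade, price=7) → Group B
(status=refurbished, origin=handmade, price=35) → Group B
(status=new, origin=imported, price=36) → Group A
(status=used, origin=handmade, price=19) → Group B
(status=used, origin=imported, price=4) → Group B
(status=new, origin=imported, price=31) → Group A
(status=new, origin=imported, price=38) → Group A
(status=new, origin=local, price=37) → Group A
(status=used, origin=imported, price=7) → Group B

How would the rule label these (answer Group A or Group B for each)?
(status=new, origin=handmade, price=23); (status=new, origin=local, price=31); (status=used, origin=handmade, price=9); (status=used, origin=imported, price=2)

Group A, Group A, Group B, Group B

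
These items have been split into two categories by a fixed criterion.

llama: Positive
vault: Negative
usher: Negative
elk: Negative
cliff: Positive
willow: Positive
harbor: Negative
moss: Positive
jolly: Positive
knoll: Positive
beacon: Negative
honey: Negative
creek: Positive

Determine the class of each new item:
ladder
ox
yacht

The classifier is using: has a double letter.
ladder: 'dd' doubled — checks out, so Positive.
ox: no doubled letter — lacks this property, so Negative.
yacht: no doubled letter — lacks this property, so Negative.

Positive, Negative, Negative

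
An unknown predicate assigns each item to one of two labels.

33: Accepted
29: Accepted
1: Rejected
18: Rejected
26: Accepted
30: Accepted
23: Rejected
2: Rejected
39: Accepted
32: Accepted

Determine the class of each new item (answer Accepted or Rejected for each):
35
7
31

The simplest hypothesis consistent with all the labels is: at least 26.

Accepted, Rejected, Accepted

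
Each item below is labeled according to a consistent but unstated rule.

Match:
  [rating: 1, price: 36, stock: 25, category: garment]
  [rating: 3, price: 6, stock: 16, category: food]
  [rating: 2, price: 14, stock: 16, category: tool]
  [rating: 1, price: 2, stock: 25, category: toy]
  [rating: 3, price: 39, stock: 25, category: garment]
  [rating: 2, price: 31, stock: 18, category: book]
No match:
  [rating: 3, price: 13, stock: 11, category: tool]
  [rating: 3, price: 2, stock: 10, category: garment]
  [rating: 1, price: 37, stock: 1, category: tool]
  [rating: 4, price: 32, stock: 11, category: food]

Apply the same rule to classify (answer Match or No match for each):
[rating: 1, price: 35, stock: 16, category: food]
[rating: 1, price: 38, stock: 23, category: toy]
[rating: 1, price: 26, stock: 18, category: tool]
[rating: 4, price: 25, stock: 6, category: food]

Match, Match, Match, No match

All 'Match' examples share one property — stock ≥ 16 — and every 'No match' example lacks it.
Match: [rating: 1, price: 35, stock: 16, category: food], since stock = 16. Match: [rating: 1, price: 38, stock: 23, category: toy], since stock = 23. Match: [rating: 1, price: 26, stock: 18, category: tool], since stock = 18. No match: [rating: 4, price: 25, stock: 6, category: food], since stock = 6.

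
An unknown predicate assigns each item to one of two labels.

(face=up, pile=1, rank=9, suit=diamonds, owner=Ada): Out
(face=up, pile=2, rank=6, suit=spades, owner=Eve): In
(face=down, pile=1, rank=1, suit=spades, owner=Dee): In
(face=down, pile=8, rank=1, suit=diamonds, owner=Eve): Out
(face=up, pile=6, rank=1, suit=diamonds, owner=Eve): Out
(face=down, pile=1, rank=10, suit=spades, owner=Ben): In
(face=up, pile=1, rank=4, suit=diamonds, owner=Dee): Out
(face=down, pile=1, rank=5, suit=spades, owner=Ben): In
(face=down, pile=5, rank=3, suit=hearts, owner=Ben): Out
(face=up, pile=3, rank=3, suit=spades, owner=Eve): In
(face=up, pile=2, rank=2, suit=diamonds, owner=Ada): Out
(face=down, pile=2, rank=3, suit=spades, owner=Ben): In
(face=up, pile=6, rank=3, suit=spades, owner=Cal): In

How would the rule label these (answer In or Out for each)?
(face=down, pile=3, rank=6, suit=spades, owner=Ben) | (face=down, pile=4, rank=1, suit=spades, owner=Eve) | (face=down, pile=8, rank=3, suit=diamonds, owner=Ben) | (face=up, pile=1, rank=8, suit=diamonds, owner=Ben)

In, In, Out, Out

A rule that fits every label: suit is spades — true of each 'In' example, false of each 'Out' one.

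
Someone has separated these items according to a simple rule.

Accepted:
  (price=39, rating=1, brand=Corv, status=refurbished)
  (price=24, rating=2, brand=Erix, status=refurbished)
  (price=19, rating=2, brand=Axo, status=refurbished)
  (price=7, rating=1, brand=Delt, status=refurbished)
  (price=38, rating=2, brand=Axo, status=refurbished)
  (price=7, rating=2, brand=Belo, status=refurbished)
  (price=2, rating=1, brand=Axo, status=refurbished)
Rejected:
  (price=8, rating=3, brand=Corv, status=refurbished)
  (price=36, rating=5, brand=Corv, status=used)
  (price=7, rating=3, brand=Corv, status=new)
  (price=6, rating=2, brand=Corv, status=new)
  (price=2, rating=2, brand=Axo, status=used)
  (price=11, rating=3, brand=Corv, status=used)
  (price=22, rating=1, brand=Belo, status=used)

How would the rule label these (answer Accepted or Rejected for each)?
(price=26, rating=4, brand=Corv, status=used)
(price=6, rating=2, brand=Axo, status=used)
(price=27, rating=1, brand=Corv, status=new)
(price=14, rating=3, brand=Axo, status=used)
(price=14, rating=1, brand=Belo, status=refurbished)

Rejected, Rejected, Rejected, Rejected, Accepted

One predicate separates the groups cleanly: status is refurbished AND rating ≤ 2.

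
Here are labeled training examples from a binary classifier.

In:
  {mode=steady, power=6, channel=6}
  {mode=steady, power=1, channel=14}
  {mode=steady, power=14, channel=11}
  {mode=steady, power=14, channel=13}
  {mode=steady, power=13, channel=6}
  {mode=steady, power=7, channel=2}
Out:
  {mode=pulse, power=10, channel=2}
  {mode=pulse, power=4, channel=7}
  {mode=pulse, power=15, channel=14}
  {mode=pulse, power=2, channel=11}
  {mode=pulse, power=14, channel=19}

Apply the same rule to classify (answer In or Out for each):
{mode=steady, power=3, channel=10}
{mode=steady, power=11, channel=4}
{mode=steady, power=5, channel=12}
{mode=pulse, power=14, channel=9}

In, In, In, Out

The common property of the 'In' items is: mode is steady. No 'Out' item has it.
{mode=steady, power=3, channel=10} → mode is steady → In. {mode=steady, power=11, channel=4} → mode is steady → In. {mode=steady, power=5, channel=12} → mode is steady → In. {mode=pulse, power=14, channel=9} → mode is pulse → Out.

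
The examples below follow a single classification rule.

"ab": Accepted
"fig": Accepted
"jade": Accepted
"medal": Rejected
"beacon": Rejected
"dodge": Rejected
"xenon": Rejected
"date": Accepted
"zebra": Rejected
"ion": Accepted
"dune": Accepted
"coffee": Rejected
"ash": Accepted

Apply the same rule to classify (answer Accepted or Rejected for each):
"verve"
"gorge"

Rejected, Rejected

The distinguishing property — length ≤ 4 — holds for all the 'Accepted' cases and none of the 'Rejected' cases.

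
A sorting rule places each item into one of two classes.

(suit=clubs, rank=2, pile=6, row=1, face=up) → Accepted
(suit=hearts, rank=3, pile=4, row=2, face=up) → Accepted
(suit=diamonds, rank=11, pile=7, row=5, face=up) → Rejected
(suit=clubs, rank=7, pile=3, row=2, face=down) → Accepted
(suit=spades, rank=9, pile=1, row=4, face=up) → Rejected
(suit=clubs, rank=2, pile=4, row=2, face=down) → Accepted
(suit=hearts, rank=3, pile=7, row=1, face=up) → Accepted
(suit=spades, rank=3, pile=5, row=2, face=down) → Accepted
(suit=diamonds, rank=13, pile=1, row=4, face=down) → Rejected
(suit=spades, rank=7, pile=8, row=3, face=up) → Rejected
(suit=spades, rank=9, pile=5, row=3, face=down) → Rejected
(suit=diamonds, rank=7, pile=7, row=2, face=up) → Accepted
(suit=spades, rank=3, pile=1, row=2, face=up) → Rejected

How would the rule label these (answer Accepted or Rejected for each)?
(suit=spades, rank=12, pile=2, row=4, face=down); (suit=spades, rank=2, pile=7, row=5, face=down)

Rejected, Rejected

All 'Accepted' examples share one property — row ≤ 2 AND pile ≥ 3 — and every 'Rejected' example lacks it.
(suit=spades, rank=12, pile=2, row=4, face=down): Rejected (row = 4, pile = 2). (suit=spades, rank=2, pile=7, row=5, face=down): Rejected (row = 5, pile = 7).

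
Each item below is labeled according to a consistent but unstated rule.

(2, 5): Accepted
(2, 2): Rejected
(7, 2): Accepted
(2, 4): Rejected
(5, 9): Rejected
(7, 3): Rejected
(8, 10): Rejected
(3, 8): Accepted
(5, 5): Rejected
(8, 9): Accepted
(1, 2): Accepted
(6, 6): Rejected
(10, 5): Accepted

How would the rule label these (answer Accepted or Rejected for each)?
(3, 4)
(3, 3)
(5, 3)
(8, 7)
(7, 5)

Accepted, Rejected, Rejected, Accepted, Rejected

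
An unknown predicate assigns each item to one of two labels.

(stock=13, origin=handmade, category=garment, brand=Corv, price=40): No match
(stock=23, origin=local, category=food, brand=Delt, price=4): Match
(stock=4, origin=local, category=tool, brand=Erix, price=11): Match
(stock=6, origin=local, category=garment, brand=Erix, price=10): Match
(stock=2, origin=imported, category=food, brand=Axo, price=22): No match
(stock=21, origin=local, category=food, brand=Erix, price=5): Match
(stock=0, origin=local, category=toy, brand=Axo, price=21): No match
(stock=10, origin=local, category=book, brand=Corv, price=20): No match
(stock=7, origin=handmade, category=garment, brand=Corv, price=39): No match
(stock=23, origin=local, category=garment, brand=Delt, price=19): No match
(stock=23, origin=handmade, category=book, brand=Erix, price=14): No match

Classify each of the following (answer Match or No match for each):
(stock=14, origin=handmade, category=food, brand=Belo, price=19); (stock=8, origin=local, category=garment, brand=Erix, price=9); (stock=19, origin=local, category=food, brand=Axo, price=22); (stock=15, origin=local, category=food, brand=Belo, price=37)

No match, Match, No match, No match

The distinguishing property — price ≤ 11 — holds for all the 'Match' cases and none of the 'No match' cases.
(stock=14, origin=handmade, category=food, brand=Belo, price=19) — price = 19, hence No match. (stock=8, origin=local, category=garment, brand=Erix, price=9) — price = 9, hence Match. (stock=19, origin=local, category=food, brand=Axo, price=22) — price = 22, hence No match. (stock=15, origin=local, category=food, brand=Belo, price=37) — price = 37, hence No match.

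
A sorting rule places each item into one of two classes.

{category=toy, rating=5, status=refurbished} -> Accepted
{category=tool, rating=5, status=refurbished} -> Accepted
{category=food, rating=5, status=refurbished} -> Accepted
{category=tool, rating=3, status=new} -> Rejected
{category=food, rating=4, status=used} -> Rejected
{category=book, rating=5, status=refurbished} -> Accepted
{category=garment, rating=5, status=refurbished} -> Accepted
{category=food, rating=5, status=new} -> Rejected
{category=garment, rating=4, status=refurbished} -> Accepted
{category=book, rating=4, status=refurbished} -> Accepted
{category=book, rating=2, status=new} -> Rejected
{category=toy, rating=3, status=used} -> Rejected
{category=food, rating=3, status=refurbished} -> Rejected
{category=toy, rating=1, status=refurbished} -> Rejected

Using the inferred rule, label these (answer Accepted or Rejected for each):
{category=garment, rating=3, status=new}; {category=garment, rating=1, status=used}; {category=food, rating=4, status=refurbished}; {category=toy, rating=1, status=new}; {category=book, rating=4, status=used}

Rejected, Rejected, Accepted, Rejected, Rejected

A rule that fits every label: status is refurbished AND rating ≥ 4 — true of each 'Accepted' example, false of each 'Rejected' one.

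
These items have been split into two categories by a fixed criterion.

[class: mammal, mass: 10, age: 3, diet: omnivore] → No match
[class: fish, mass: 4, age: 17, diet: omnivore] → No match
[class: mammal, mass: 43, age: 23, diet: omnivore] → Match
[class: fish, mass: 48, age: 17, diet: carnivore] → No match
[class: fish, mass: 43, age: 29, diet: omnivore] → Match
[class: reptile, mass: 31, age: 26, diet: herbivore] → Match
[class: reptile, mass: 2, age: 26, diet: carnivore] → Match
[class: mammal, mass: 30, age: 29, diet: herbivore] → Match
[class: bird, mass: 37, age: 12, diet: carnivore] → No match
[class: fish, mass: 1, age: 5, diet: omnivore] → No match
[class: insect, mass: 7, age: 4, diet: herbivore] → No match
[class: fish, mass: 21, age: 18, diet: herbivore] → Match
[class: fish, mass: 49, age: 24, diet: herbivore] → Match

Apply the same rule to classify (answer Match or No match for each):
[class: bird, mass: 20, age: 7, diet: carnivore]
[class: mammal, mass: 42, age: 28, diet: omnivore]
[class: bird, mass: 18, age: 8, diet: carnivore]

No match, Match, No match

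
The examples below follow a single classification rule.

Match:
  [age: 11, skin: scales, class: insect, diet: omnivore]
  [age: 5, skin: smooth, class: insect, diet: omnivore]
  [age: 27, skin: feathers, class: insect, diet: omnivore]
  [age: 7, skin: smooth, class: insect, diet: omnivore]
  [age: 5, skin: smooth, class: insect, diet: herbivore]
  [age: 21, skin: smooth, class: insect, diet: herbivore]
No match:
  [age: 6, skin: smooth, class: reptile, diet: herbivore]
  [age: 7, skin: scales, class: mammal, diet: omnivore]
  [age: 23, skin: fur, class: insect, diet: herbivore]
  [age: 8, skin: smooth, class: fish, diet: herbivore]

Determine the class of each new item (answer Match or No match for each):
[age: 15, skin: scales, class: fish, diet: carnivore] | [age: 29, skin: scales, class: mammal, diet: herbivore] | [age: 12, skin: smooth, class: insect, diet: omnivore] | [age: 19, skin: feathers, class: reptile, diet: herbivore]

The pattern is that an item is 'Match' exactly when: class is insect AND age ≠ 23.
[age: 15, skin: scales, class: fish, diet: carnivore] → class is fish, age = 15 → No match.
[age: 29, skin: scales, class: mammal, diet: herbivore] → class is mammal, age = 29 → No match.
[age: 12, skin: smooth, class: insect, diet: omnivore] → class is insect, age = 12 → Match.
[age: 19, skin: feathers, class: reptile, diet: herbivore] → class is reptile, age = 19 → No match.

No match, No match, Match, No match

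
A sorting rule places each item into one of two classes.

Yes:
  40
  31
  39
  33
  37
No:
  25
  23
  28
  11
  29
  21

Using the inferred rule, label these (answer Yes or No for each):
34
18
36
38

One predicate separates the groups cleanly: at least 31.
34: Yes (34 ≥ 31).
18: No (18 < 31).
36: Yes (36 ≥ 31).
38: Yes (38 ≥ 31).

Yes, No, Yes, Yes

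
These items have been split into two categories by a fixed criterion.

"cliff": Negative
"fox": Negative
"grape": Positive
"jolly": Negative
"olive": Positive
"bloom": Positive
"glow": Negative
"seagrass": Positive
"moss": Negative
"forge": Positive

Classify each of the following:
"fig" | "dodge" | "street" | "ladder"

Negative, Positive, Positive, Positive

All 'Positive' examples share one property — has ≥ 2 vowels — and every 'Negative' example lacks it.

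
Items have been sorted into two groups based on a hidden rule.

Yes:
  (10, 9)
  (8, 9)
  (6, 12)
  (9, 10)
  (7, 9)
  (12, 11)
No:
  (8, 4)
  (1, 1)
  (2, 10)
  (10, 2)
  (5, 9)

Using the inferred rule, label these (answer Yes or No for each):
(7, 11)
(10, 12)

The distinguishing property — sum ≥ 16 — holds for all the 'Yes' cases and none of the 'No' cases.
(7, 11) → 7+11 = 18 → Yes. (10, 12) → 10+12 = 22 → Yes.

Yes, Yes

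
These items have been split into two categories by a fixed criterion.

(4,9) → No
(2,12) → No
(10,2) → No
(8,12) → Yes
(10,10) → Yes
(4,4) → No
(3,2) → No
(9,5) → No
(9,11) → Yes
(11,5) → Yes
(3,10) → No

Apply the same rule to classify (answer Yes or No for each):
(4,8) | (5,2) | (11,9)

No, No, Yes

'Yes' ⟺ sum ≥ 16.
(4,8) → 4+8 = 12 → No.
(5,2) → 5+2 = 7 → No.
(11,9) → 11+9 = 20 → Yes.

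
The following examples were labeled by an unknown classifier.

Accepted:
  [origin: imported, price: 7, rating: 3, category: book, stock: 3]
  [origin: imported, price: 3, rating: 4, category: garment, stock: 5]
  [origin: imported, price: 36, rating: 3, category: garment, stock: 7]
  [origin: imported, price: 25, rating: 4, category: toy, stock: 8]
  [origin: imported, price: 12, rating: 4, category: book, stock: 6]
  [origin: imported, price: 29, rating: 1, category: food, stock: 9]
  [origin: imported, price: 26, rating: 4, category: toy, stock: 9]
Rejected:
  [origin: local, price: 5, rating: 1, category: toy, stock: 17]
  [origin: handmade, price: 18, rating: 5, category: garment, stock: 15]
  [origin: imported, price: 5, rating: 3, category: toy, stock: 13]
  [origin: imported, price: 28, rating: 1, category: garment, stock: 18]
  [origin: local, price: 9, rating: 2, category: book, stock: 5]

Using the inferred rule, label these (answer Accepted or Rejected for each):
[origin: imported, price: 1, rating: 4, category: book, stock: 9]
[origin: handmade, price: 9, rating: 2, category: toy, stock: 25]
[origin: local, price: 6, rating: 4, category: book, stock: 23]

Accepted, Rejected, Rejected

The common property of the 'Accepted' items is: origin is imported AND stock ≤ 9. No 'Rejected' item has it.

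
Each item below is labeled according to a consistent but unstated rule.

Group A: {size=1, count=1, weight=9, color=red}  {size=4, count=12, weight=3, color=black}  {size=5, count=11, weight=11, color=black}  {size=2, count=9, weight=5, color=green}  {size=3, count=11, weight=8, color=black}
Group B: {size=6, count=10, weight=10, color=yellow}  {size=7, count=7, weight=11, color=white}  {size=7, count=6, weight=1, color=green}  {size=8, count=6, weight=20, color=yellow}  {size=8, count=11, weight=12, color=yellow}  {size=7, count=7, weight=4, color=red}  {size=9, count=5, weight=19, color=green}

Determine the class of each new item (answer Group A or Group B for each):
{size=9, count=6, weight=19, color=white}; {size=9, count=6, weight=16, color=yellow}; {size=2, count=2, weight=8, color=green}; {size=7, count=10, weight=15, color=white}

Group B, Group B, Group A, Group B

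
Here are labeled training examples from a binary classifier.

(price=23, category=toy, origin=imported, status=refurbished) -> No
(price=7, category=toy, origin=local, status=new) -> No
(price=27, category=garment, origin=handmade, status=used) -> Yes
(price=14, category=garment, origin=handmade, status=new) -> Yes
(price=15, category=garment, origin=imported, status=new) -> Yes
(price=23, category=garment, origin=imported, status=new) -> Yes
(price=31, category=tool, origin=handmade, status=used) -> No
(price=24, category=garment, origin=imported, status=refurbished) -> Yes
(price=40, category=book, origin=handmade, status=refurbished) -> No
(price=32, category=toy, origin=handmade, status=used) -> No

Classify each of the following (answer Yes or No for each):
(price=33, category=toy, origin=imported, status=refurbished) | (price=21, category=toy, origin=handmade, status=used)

'Yes' ⟺ category is garment.
(price=33, category=toy, origin=imported, status=refurbished): No (category is toy). (price=21, category=toy, origin=handmade, status=used): No (category is toy).

No, No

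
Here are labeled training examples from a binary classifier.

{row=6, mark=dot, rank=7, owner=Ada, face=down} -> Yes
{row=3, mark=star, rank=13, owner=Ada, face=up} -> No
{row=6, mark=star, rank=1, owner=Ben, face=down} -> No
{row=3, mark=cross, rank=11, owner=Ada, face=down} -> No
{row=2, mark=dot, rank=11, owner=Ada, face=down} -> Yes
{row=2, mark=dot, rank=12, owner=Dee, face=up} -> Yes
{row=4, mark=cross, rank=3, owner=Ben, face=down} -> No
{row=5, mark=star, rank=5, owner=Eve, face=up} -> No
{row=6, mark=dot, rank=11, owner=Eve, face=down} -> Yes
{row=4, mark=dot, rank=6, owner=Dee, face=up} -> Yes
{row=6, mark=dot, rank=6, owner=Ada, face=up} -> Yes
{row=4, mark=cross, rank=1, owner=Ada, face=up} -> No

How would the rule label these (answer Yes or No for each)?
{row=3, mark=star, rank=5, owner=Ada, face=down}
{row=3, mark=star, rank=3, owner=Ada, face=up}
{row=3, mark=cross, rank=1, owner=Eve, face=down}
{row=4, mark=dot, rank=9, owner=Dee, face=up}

The distinguishing property — mark is dot — holds for all the 'Yes' cases and none of the 'No' cases.
No: {row=3, mark=star, rank=5, owner=Ada, face=down}, since mark is star. No: {row=3, mark=star, rank=3, owner=Ada, face=up}, since mark is star. No: {row=3, mark=cross, rank=1, owner=Eve, face=down}, since mark is cross. Yes: {row=4, mark=dot, rank=9, owner=Dee, face=up}, since mark is dot.

No, No, No, Yes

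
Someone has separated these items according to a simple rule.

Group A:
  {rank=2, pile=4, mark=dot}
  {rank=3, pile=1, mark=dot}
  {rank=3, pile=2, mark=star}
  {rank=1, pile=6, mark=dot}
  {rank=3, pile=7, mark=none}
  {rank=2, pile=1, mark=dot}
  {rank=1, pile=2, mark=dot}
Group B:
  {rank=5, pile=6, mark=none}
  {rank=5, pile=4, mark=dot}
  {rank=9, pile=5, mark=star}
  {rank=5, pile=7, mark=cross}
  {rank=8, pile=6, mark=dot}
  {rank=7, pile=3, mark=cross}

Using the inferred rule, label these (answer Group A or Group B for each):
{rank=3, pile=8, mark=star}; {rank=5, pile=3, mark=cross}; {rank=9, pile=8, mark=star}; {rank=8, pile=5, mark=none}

The pattern is that an item is 'Group A' exactly when: rank ≤ 3.

Group A, Group B, Group B, Group B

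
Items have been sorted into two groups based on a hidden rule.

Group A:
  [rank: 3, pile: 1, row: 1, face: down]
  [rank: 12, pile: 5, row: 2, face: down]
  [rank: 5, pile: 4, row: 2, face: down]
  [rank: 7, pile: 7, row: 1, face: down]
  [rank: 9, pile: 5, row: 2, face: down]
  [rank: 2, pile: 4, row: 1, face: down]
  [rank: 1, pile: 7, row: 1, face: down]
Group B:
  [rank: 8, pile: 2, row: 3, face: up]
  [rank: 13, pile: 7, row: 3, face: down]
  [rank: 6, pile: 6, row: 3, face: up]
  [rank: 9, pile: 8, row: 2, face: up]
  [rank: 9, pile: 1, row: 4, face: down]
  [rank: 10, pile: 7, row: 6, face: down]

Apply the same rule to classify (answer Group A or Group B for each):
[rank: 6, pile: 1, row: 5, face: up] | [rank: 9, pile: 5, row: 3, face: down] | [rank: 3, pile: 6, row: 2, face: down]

Group B, Group B, Group A

A rule that fits every label: face is down AND row ≤ 2 — true of each 'Group A' example, false of each 'Group B' one.
[rank: 6, pile: 1, row: 5, face: up] — face is up, row = 5, hence Group B.
[rank: 9, pile: 5, row: 3, face: down] — face is down, row = 3, hence Group B.
[rank: 3, pile: 6, row: 2, face: down] — face is down, row = 2, hence Group A.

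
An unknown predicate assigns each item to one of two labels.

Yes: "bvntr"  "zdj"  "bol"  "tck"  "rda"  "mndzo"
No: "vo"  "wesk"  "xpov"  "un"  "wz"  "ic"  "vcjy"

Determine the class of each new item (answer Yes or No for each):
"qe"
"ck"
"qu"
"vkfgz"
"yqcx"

No, No, No, Yes, No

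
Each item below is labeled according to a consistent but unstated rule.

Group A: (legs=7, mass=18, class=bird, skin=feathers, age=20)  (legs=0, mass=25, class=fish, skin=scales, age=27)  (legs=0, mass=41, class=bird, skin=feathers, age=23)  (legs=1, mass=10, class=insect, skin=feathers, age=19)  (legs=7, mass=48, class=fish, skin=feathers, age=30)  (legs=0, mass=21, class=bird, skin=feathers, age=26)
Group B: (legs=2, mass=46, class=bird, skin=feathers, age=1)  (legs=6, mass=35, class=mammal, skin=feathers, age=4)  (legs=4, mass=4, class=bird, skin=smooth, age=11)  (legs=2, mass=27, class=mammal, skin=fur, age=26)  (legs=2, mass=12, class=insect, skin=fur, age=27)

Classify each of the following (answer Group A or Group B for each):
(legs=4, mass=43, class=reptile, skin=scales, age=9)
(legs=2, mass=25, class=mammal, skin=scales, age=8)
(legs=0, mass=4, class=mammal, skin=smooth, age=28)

The pattern is that an item is 'Group A' exactly when: legs ≤ 1 OR legs = 7.
(legs=4, mass=43, class=reptile, skin=scales, age=9) → legs = 4 → Group B. (legs=2, mass=25, class=mammal, skin=scales, age=8) → legs = 2 → Group B. (legs=0, mass=4, class=mammal, skin=smooth, age=28) → legs = 0 → Group A.

Group B, Group B, Group A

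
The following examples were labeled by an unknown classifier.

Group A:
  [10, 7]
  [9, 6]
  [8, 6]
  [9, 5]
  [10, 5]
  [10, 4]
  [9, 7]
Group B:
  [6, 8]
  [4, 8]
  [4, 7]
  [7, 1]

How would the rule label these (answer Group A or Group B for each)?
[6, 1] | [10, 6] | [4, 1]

The classifier is using: first ≥ 8.
[6, 1]: Group B (first 6). [10, 6]: Group A (first 10). [4, 1]: Group B (first 4).

Group B, Group A, Group B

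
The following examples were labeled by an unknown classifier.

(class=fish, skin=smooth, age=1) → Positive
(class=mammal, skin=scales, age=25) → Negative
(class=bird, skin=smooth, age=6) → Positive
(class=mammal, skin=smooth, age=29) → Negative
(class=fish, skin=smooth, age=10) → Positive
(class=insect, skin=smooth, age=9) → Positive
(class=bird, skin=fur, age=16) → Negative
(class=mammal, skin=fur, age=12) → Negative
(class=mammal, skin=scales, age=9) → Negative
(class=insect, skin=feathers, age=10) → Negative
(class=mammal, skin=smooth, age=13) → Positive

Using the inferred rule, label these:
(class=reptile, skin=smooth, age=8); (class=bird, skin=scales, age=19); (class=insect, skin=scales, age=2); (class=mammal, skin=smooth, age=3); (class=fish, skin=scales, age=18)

Positive, Negative, Negative, Positive, Negative

All 'Positive' examples share one property — skin is smooth AND age ≤ 13 — and every 'Negative' example lacks it.
Positive: (class=reptile, skin=smooth, age=8), since skin is smooth, age = 8. Negative: (class=bird, skin=scales, age=19), since skin is scales, age = 19. Negative: (class=insect, skin=scales, age=2), since skin is scales, age = 2. Positive: (class=mammal, skin=smooth, age=3), since skin is smooth, age = 3. Negative: (class=fish, skin=scales, age=18), since skin is scales, age = 18.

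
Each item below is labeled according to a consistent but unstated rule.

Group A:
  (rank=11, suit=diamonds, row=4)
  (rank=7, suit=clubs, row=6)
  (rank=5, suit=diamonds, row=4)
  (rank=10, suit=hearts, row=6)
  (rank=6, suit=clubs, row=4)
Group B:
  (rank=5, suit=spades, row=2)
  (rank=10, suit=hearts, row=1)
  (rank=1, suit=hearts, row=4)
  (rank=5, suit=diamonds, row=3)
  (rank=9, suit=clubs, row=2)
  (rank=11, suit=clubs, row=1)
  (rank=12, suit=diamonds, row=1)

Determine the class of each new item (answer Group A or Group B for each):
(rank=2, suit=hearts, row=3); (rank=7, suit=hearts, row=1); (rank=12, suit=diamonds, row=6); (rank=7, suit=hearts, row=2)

Group B, Group B, Group A, Group B

The rule appears to be: row ≥ 4 AND rank ≥ 5.
(rank=2, suit=hearts, row=3): Group B (row = 3, rank = 2).
(rank=7, suit=hearts, row=1): Group B (row = 1, rank = 7).
(rank=12, suit=diamonds, row=6): Group A (row = 6, rank = 12).
(rank=7, suit=hearts, row=2): Group B (row = 2, rank = 7).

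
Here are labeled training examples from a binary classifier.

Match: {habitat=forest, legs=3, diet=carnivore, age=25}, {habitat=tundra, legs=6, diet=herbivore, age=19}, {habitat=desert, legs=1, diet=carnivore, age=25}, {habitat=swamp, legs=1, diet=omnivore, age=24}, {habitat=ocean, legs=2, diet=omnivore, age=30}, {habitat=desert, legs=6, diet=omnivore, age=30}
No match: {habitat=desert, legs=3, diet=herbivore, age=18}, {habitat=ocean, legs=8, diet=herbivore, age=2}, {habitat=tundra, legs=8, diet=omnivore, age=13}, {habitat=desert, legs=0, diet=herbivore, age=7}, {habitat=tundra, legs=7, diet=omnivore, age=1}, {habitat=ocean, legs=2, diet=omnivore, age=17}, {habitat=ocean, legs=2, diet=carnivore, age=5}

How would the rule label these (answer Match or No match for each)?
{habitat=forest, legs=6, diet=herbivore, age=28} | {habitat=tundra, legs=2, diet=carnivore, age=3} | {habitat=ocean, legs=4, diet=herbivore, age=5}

Match, No match, No match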